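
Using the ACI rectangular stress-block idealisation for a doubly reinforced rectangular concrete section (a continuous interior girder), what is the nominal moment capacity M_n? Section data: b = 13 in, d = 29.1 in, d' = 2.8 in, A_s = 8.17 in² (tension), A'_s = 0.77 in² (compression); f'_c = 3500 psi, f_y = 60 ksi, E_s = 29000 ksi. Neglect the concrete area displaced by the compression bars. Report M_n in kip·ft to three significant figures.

Assume both steels yield.
a = (A_s − A'_s) f_y/(0.85 f'_c b) = (8.17 − 0.77) × 60/(0.85 × 3.5 × 13) = 11.480 in.
c = a/β₁ = 11.480/0.85 = 13.506 in; ε'_s = 0.003(c − d')/c = 0.0024 ≥ ε_y = 0.0021, so the compression steel yields.
M_n = (A_s − A'_s) f_y (d − a/2) + A'_s f_y (d − d') = 444 × (29.1 − 5.74) + 46.2 × (29.1 − 2.8) = 10371.8 + 1215.1 = 11586.9 kip·in = 11586.9/12 = 965.58 kip·ft.

M_n ≈ 966 kip·ft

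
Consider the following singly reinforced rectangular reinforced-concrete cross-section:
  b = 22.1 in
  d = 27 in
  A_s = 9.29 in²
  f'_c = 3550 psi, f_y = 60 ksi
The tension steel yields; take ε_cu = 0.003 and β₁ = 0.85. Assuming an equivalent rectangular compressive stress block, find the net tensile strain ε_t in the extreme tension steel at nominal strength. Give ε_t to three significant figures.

a = A_s f_y/(0.85 f'_c b) = 8.358 in.
β₁ = 0.85, so c = a/β₁ = 8.358/0.85 = 9.833 in.
From the linear strain diagram with ε_cu = 0.003: ε_t = 0.003 (d − c)/c = 0.003 × (27 − 9.833)/9.833 = 0.00524.
Since ε_t ≥ 0.005, the section is tension-controlled.

ε_t ≈ 0.00524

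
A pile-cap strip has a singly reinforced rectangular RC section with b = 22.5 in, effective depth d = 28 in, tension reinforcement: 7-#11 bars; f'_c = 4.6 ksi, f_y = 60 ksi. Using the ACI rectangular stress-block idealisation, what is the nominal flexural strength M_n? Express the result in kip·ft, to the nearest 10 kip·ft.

M_n ≈ 1330 kip·ft

A_s = 7 × 1.56 = 10.92 in².
T = A_s f_y = 10.92 × 60 = 655.2 kips.
a = T/(0.85 f'_c b) = 655.2/(0.85 × 4.6 × 22.5) = 7.448 in.
M_n = T(d − a/2) = 655.2 × (28 − 3.724) = 15905.6 kip·in = 15905.6/12 = 1325.47 kip·ft.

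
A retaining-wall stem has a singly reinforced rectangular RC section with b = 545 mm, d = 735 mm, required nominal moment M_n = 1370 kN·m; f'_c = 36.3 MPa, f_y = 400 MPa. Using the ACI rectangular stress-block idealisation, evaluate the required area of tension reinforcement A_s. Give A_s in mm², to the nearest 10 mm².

With M_n = 0.85 f'_c a b (d − a/2), solve the quadratic for a:
a = d − √(d² − 2M_n/(0.85 f'_c b)) = 735 − √(735² − 2 × 1370×10⁶/(0.85 × 36.3 × 545)) = 120.76 mm.
A_s = 0.85 f'_c a b / f_y = 0.85 × 36.3 × 120.76 × 545 / 400 = 5076.7 mm².

A_s ≈ 5080 mm²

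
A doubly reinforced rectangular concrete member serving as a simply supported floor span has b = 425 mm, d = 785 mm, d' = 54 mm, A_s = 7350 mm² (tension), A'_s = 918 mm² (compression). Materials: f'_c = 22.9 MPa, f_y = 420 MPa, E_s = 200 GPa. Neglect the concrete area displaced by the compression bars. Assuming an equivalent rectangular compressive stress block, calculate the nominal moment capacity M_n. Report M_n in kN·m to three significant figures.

Assume both tension and compression steel yield.
Net tension couple steel: A_s − A'_s = 6432 mm².
a = (A_s − A'_s) f_y / (0.85 f'_c b) = 2701440/(0.85 × 22.9 × 425) = 326.55 mm.
c = a/β₁ = 326.55/0.85 = 384.18 mm; ε'_s = 0.003(c − d')/c = 0.0026 ≥ f_y/E_s = 0.0021, so compression steel does yield.
M_n = (A_s − A'_s) f_y (d − a/2) + A'_s f_y (d − d') = [2701440 × (785 − 163.275) + 385560 × (785 − 54)] × 10⁻⁶ = 1679.55 + 281.84 = 1961.39 kN·m.

M_n ≈ 1960 kN·m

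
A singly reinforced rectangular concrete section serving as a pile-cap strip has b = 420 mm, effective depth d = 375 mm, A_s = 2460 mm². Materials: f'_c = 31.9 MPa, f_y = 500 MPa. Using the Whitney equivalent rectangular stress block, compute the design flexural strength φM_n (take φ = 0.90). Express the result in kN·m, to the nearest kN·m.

T = A_s f_y = 2460 × 500 = 1230000 N = 1230 kN.
From C = T: a = T/(0.85 f'_c b) = 1230000/(0.85 × 31.9 × 420) = 108.01 mm.
M_n = T(d − a/2) = 1230 kN × (375 − 54.005) mm = 394.82 kN·m.
φM_n = 0.90 × 394.82 = 355.34 kN·m.

φM_n ≈ 355 kN·m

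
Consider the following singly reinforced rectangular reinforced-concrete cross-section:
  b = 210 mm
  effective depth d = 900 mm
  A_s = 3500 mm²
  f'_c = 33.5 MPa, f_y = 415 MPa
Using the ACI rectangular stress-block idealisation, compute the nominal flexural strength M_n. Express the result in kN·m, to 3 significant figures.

T = A_s f_y = 3500 × 415 = 1452500 N = 1452.5 kN.
From C = T: a = T/(0.85 f'_c b) = 1452500/(0.85 × 33.5 × 210) = 242.90 mm.
M_n = T(d − a/2) = 1452.5 kN × (900 − 121.45) mm = 1130.84 kN·m.

M_n ≈ 1130 kN·m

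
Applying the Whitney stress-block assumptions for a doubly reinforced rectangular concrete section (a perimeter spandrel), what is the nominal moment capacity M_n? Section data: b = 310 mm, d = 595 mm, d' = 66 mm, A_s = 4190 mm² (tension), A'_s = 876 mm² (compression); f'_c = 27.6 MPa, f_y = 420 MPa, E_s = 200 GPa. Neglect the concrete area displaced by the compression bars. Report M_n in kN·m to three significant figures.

M_n ≈ 890 kN·m

Assume both tension and compression steel yield.
Net tension couple steel: A_s − A'_s = 3314 mm².
a = (A_s − A'_s) f_y / (0.85 f'_c b) = 1391880/(0.85 × 27.6 × 310) = 191.39 mm.
c = a/β₁ = 191.39/0.85 = 225.16 mm; ε'_s = 0.003(c − d')/c = 0.0021 ≥ f_y/E_s = 0.0021, so compression steel does yield.
M_n = (A_s − A'_s) f_y (d − a/2) + A'_s f_y (d − d') = [1391880 × (595 − 95.695) + 367920 × (595 − 66)] × 10⁻⁶ = 694.97 + 194.63 = 889.60 kN·m.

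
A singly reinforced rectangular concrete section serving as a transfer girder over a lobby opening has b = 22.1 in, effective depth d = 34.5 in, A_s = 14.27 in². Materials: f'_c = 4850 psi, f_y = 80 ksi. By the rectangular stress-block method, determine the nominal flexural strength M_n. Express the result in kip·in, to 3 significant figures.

T = A_s f_y = 14.27 × 80 = 1141.6 kips.
a = T/(0.85 f'_c b) = 1141.6/(0.85 × 4.85 × 22.1) = 12.530 in.
M_n = T(d − a/2) = 1141.6 × (34.5 − 6.265) = 32233.1 kip·in.

M_n ≈ 32200 kip·in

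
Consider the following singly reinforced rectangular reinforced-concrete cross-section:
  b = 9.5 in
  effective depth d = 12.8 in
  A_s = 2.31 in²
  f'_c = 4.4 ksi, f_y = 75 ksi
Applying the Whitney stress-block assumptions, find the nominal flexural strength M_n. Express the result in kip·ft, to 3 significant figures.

T = A_s f_y = 2.31 × 75 = 173.25 kips.
a = T/(0.85 f'_c b) = 173.25/(0.85 × 4.4 × 9.5) = 4.876 in.
M_n = T(d − a/2) = 173.25 × (12.8 − 2.438) = 1795.2 kip·in = 1795.2/12 = 149.60 kip·ft.

M_n ≈ 150 kip·ft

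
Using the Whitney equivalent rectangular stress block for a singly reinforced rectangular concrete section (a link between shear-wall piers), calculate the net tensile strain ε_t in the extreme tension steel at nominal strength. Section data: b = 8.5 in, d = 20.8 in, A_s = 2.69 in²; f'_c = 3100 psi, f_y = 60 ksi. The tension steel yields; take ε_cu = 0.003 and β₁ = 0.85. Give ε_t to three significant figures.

ε_t ≈ 0.00436

a = A_s f_y/(0.85 f'_c b) = 7.206 in.
β₁ = 0.85, so c = a/β₁ = 7.206/0.85 = 8.478 in.
From the linear strain diagram with ε_cu = 0.003: ε_t = 0.003 (d − c)/c = 0.003 × (20.8 − 8.478)/8.478 = 0.00436.
ε_t is between 0.004 and 0.005 — transition zone.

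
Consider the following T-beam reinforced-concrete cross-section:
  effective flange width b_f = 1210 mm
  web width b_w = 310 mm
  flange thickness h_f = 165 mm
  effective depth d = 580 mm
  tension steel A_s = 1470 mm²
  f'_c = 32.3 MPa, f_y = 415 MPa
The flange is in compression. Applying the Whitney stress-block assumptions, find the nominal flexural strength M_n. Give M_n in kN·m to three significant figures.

M_n ≈ 348 kN·m

Tension: T = A_s f_y = 1470 × 415 = 610050 N.
Try a within the flange: a = T/(0.85 f'_c b_f) = 610050/(0.85 × 32.3 × 1210) = 18.36 mm.
Since a = 18.36 ≤ h_f = 165 mm, the stress block lies entirely in the flange; analyse as a rectangular beam of width b_f.
M_n = T(d − a/2) = 610050 × (580 − 9.18) = 348.23 × 10⁶ N·mm.
M_n = 348.23 kN·m.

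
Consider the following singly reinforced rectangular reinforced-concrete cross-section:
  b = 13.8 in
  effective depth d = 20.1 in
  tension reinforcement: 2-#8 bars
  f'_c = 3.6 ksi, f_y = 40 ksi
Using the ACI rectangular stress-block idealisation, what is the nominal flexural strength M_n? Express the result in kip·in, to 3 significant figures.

A_s = 2 × 0.79 = 1.58 in².
T = A_s f_y = 1.58 × 40 = 63.2 kips.
a = T/(0.85 f'_c b) = 63.2/(0.85 × 3.6 × 13.8) = 1.497 in.
M_n = T(d − a/2) = 63.2 × (20.1 − 0.7485) = 1223.0 kip·in.

M_n ≈ 1220 kip·in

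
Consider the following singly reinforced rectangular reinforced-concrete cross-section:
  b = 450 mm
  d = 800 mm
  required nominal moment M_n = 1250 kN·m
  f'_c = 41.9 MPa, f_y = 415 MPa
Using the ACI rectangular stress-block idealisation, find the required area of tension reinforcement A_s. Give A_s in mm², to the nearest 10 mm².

A_s ≈ 4030 mm²

With M_n = 0.85 f'_c a b (d − a/2), solve the quadratic for a:
a = d − √(d² − 2M_n/(0.85 f'_c b)) = 800 − √(800² − 2 × 1250×10⁶/(0.85 × 41.9 × 450)) = 104.29 mm.
A_s = 0.85 f'_c a b / f_y = 0.85 × 41.9 × 104.29 × 450 / 415 = 4027.5 mm².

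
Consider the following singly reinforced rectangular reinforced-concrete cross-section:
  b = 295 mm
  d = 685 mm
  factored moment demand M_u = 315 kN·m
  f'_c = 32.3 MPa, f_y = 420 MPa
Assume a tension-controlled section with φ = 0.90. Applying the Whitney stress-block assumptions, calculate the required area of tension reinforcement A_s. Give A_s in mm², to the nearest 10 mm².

A_s ≈ 1280 mm²

M_n = M_u/φ = 315/0.90 = 350 kN·m.
With M_n = 0.85 f'_c a b (d − a/2), solve the quadratic for a:
a = d − √(d² − 2M_n/(0.85 f'_c b)) = 685 − √(685² − 2 × 350×10⁶/(0.85 × 32.3 × 295)) = 66.29 mm.
A_s = 0.85 f'_c a b / f_y = 0.85 × 32.3 × 66.29 × 295 / 420 = 1278.3 mm².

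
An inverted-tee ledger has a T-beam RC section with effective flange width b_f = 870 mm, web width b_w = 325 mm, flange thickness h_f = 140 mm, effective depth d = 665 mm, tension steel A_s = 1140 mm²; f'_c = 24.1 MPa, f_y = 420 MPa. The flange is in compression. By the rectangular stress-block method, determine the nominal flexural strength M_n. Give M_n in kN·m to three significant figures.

Tension: T = A_s f_y = 1140 × 420 = 478800 N.
Try a within the flange: a = T/(0.85 f'_c b_f) = 478800/(0.85 × 24.1 × 870) = 26.87 mm.
Since a = 26.87 ≤ h_f = 140 mm, the stress block lies entirely in the flange; analyse as a rectangular beam of width b_f.
M_n = T(d − a/2) = 478800 × (665 − 13.435) = 311.97 × 10⁶ N·mm.
M_n = 311.97 kN·m.

M_n ≈ 312 kN·m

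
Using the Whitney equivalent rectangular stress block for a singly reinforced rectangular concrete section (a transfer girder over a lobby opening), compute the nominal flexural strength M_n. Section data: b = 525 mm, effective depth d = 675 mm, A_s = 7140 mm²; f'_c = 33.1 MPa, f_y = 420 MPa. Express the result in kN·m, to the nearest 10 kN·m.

M_n ≈ 1720 kN·m

T = A_s f_y = 7140 × 420 = 2998800 N = 2998.8 kN.
From C = T: a = T/(0.85 f'_c b) = 2998800/(0.85 × 33.1 × 525) = 203.02 mm.
M_n = T(d − a/2) = 2998.8 kN × (675 − 101.51) mm = 1719.78 kN·m.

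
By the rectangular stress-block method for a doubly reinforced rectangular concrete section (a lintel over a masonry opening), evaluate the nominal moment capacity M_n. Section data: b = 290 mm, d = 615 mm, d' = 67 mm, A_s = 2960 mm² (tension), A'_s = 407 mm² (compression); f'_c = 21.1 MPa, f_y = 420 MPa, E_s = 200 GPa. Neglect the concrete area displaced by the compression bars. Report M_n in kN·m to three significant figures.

M_n ≈ 643 kN·m

Assume both tension and compression steel yield.
Net tension couple steel: A_s − A'_s = 2553 mm².
a = (A_s − A'_s) f_y / (0.85 f'_c b) = 1072260/(0.85 × 21.1 × 290) = 206.16 mm.
c = a/β₁ = 206.16/0.85 = 242.54 mm; ε'_s = 0.003(c − d')/c = 0.0022 ≥ f_y/E_s = 0.0021, so compression steel does yield.
M_n = (A_s − A'_s) f_y (d − a/2) + A'_s f_y (d − d') = [1072260 × (615 − 103.08) + 170940 × (615 − 67)] × 10⁻⁶ = 548.91 + 93.68 = 642.59 kN·m.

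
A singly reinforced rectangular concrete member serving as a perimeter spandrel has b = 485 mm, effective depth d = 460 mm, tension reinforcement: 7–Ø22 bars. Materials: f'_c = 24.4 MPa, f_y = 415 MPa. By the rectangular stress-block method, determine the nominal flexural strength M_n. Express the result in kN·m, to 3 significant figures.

A_s = 7 × 380 = 2660 mm².
T = A_s f_y = 2660 × 415 = 1103900 N = 1103.9 kN.
From C = T: a = T/(0.85 f'_c b) = 1103900/(0.85 × 24.4 × 485) = 109.74 mm.
M_n = T(d − a/2) = 1103.9 kN × (460 − 54.87) mm = 447.22 kN·m.

M_n ≈ 447 kN·m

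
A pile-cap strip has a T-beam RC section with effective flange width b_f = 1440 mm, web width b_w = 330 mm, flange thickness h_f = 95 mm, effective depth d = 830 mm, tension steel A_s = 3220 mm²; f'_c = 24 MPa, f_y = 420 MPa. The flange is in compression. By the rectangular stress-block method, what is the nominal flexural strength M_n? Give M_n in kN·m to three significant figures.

Tension: T = A_s f_y = 3220 × 420 = 1352400 N.
Try a within the flange: a = T/(0.85 f'_c b_f) = 1352400/(0.85 × 24 × 1440) = 46.04 mm.
Since a = 46.04 ≤ h_f = 95 mm, the stress block lies entirely in the flange; analyse as a rectangular beam of width b_f.
M_n = T(d − a/2) = 1352400 × (830 − 23.02) = 1091.36 × 10⁶ N·mm.
M_n = 1091.36 kN·m.

M_n ≈ 1090 kN·m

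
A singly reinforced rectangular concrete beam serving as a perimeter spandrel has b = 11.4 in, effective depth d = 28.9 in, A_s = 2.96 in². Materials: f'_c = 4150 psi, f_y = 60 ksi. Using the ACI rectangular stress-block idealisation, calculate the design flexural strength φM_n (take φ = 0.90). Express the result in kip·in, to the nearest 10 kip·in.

φM_n ≈ 4270 kip·in

T = A_s f_y = 2.96 × 60 = 177.6 kips.
a = T/(0.85 f'_c b) = 177.6/(0.85 × 4.15 × 11.4) = 4.416 in.
M_n = T(d − a/2) = 177.6 × (28.9 − 2.208) = 4740.5 kip·in.
φM_n = 0.90 × 4740.5 = 4266.5 kip·in.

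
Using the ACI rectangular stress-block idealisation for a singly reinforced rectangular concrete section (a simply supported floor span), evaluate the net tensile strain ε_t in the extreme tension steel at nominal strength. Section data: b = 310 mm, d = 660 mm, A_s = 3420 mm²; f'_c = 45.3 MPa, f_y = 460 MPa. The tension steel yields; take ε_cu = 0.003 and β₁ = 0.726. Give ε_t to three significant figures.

ε_t ≈ 0.00791

a = A_s f_y/(0.85 f'_c b) = 131.80 mm.
β₁ = 0.726, so c = a/β₁ = 131.80/0.726 = 181.54 mm.
From the linear strain diagram with ε_cu = 0.003: ε_t = 0.003 (d − c)/c = 0.003 × (660 − 181.54)/181.54 = 0.00791.
Since ε_t ≥ 0.005, the section is tension-controlled.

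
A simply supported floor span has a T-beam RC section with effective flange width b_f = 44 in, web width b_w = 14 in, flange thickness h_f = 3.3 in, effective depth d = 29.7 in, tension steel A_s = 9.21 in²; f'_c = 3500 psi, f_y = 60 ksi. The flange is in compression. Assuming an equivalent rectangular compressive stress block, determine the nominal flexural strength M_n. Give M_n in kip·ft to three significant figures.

Tension: T = A_s f_y = 9.21 × 60 = 552.6 kips.
Try a within the flange: a = T/(0.85 f'_c b_f) = 552.6/(0.85 × 3.5 × 44) = 4.222 in.
a = 4.222 > h_f = 3.3 in: the block extends into the web. Split into flange-overhang and web parts.
C_f = 0.85 f'_c (b_f − b_w) h_f = 0.85 × 3.5 × (44 − 14) × 3.3 = 294.5 kips.
Remaining web compression depth: a_w = (T − C_f)/(0.85 f'_c b_w) = (552.6 − 294.5)/(0.85 × 3.5 × 14) = 6.197 in.
M_n = C_f(d − h_f/2) + (T − C_f)(d − a_w/2) = 294.5 × (29.7 − 1.65) + 258.1 × (29.7 − 3.0985) = 8260.7 + 6865.8 = 15126.5 kip·in.
M_n = 15126.5/12 = 1260.54 kip·ft.

M_n ≈ 1260 kip·ft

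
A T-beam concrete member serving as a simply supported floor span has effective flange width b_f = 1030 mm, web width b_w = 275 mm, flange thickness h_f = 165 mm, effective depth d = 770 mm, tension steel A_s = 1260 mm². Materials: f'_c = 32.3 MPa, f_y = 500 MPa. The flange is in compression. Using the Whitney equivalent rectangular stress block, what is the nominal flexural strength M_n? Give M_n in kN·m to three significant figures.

M_n ≈ 478 kN·m

Tension: T = A_s f_y = 1260 × 500 = 630000 N.
Try a within the flange: a = T/(0.85 f'_c b_f) = 630000/(0.85 × 32.3 × 1030) = 22.28 mm.
Since a = 22.28 ≤ h_f = 165 mm, the stress block lies entirely in the flange; analyse as a rectangular beam of width b_f.
M_n = T(d − a/2) = 630000 × (770 − 11.14) = 478.08 × 10⁶ N·mm.
M_n = 478.08 kN·m.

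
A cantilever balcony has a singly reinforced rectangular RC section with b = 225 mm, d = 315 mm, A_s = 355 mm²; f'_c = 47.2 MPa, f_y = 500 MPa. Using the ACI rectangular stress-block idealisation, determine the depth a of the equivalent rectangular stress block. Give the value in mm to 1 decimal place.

a ≈ 19.7 mm

T = A_s f_y = 355 × 500 = 177500 N = 177.5 kN.
Setting C = 0.85 f'_c a b equal to T: a = 177500/(0.85 × 47.2 × 225) = 19.7 mm.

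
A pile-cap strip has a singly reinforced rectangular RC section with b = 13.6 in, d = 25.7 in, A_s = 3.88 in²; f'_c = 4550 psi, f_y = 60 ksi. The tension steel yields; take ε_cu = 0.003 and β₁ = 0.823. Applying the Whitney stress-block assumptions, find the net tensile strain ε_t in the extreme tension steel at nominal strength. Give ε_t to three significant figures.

ε_t ≈ 0.0113

a = A_s f_y/(0.85 f'_c b) = 4.426 in.
β₁ = 0.823, so c = a/β₁ = 4.426/0.823 = 5.378 in.
From the linear strain diagram with ε_cu = 0.003: ε_t = 0.003 (d − c)/c = 0.003 × (25.7 − 5.378)/5.378 = 0.0113.
Since ε_t ≥ 0.005, the section is tension-controlled.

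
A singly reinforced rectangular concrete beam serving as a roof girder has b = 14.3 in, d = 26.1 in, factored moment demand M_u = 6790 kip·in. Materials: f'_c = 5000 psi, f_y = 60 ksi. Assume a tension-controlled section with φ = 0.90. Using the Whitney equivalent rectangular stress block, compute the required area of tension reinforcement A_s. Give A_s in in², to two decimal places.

M_n = M_u/φ = 6790/0.90 = 7544.44 kip·in.
From M_n = 0.85 f'_c a b (d − a/2):
a = d − √(d² − 2M_n/(0.85 f'_c b)) = 26.1 − √(26.1² − 2 × 7544.44/(0.85 × 5 × 14.3)) = 5.293 in.
A_s = 0.85 f'_c a b / f_y = 0.85 × 5 × 5.293 × 14.3 / 60 = 5.361 in².

A_s ≈ 5.36 in²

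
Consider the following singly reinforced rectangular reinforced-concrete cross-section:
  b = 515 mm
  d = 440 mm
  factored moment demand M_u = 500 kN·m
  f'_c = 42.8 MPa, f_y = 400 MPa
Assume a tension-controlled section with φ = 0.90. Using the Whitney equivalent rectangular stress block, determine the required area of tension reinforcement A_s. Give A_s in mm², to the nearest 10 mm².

A_s ≈ 3440 mm²

M_n = M_u/φ = 500/0.90 = 555.556 kN·m.
With M_n = 0.85 f'_c a b (d − a/2), solve the quadratic for a:
a = d − √(d² − 2M_n/(0.85 f'_c b)) = 440 − √(440² − 2 × 555.556×10⁶/(0.85 × 42.8 × 515)) = 73.54 mm.
A_s = 0.85 f'_c a b / f_y = 0.85 × 42.8 × 73.54 × 515 / 400 = 3444.6 mm².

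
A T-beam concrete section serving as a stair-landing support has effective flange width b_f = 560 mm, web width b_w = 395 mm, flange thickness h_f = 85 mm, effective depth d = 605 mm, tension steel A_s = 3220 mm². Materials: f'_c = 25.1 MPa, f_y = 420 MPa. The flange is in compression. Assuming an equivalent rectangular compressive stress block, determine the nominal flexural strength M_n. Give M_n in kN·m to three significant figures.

Tension: T = A_s f_y = 3220 × 420 = 1352400 N.
Try a within the flange: a = T/(0.85 f'_c b_f) = 1352400/(0.85 × 25.1 × 560) = 113.19 mm.
a = 113.19 > h_f = 85 mm: the block extends into the web. Split into flange-overhang and web parts.
C_f = 0.85 f'_c (b_f − b_w) h_f = 0.85 × 25.1 × (560 − 395) × 85 = 299223 N.
Remaining web compression depth: a_w = (T − C_f)/(0.85 f'_c b_w) = (1352400 − 299223)/(0.85 × 25.1 × 395) = 124.97 mm.
M_n = C_f(d − h_f/2) + (T − C_f)(d − a_w/2) = 299223 × (605 − 42.5) + 1053177 × (605 − 62.485) = 168.31 + 571.36 = 739.67 × 10⁶ N·mm.
M_n = 739.67 kN·m.

M_n ≈ 740 kN·m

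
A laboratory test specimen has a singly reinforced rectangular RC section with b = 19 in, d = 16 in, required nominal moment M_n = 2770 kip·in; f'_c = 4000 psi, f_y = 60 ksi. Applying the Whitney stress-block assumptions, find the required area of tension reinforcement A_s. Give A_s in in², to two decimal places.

From M_n = 0.85 f'_c a b (d − a/2):
a = d − √(d² − 2M_n/(0.85 f'_c b)) = 16 − √(16² − 2 × 2770/(0.85 × 4 × 19)) = 2.952 in.
A_s = 0.85 f'_c a b / f_y = 0.85 × 4 × 2.952 × 19 / 60 = 3.178 in².

A_s ≈ 3.18 in²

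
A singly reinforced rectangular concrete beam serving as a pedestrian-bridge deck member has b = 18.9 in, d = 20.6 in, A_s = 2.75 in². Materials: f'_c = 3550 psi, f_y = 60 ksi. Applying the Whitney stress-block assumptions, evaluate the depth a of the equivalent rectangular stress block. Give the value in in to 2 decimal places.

T = A_s f_y = 2.75 × 60 = 165 kips.
a = T/(0.85 f'_c b) = 165/(0.85 × 3.55 × 18.9) = 2.89 in.

a ≈ 2.89 in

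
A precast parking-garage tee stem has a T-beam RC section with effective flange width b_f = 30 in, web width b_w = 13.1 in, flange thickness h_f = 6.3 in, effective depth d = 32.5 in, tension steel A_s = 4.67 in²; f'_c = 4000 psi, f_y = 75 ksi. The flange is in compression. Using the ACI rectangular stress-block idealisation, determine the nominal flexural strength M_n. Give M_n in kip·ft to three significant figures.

Tension: T = A_s f_y = 4.67 × 75 = 350.25 kips.
Try a within the flange: a = T/(0.85 f'_c b_f) = 350.25/(0.85 × 4 × 30) = 3.434 in.
Since a = 3.434 ≤ h_f = 6.3 in, the stress block lies entirely in the flange; analyse as a rectangular beam of width b_f.
M_n = T(d − a/2) = 350.25 × (32.5 − 1.717) = 10781.7 kip·in.
M_n = 10781.7/12 = 898.48 kip·ft.

M_n ≈ 898 kip·ft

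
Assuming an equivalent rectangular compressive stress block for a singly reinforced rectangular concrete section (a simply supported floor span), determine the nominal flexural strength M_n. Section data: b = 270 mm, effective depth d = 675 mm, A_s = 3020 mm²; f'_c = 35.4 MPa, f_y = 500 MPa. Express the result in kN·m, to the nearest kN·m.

T = A_s f_y = 3020 × 500 = 1510000 N = 1510 kN.
From C = T: a = T/(0.85 f'_c b) = 1510000/(0.85 × 35.4 × 270) = 185.86 mm.
M_n = T(d − a/2) = 1510 kN × (675 − 92.93) mm = 878.93 kN·m.

M_n ≈ 879 kN·m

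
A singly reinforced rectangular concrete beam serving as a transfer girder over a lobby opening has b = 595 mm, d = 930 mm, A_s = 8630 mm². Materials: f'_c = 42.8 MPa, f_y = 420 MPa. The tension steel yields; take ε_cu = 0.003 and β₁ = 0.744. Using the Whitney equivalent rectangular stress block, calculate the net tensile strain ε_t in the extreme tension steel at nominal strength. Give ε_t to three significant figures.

a = A_s f_y/(0.85 f'_c b) = 167.45 mm.
β₁ = 0.744, so c = a/β₁ = 167.45/0.744 = 225.07 mm.
From the linear strain diagram with ε_cu = 0.003: ε_t = 0.003 (d − c)/c = 0.003 × (930 − 225.07)/225.07 = 0.00940.
Since ε_t ≥ 0.005, the section is tension-controlled.

ε_t ≈ 0.00940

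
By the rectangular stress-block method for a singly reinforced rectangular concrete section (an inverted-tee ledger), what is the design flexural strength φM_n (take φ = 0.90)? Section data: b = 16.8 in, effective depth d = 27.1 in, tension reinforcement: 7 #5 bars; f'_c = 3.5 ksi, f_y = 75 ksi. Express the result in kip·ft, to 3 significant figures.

φM_n ≈ 311 kip·ft

A_s = 7 × 0.31 = 2.17 in².
T = A_s f_y = 2.17 × 75 = 162.75 kips.
a = T/(0.85 f'_c b) = 162.75/(0.85 × 3.5 × 16.8) = 3.256 in.
M_n = T(d − a/2) = 162.75 × (27.1 − 1.628) = 4145.6 kip·in = 4145.6/12 = 345.47 kip·ft.
φM_n = 0.90 × 345.47 = 310.92 kip·ft.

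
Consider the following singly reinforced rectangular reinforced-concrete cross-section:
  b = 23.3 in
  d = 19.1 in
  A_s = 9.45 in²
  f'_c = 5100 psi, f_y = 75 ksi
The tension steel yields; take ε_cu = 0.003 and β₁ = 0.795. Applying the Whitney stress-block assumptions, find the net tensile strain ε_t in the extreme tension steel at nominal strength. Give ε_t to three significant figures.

ε_t ≈ 0.00349

a = A_s f_y/(0.85 f'_c b) = 7.017 in.
β₁ = 0.795, so c = a/β₁ = 7.017/0.795 = 8.826 in.
From the linear strain diagram with ε_cu = 0.003: ε_t = 0.003 (d − c)/c = 0.003 × (19.1 − 8.826)/8.826 = 0.00349.
ε_t < 0.004 — the section is over-reinforced for flexure under ACI limits.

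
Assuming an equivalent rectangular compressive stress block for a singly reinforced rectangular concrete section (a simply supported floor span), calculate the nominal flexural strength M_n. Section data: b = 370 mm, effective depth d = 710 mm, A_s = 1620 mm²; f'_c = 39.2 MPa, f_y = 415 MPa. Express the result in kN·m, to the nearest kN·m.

T = A_s f_y = 1620 × 415 = 672300 N = 672.3 kN.
From C = T: a = T/(0.85 f'_c b) = 672300/(0.85 × 39.2 × 370) = 54.53 mm.
M_n = T(d − a/2) = 672.3 kN × (710 − 27.265) mm = 459.00 kN·m.

M_n ≈ 459 kN·m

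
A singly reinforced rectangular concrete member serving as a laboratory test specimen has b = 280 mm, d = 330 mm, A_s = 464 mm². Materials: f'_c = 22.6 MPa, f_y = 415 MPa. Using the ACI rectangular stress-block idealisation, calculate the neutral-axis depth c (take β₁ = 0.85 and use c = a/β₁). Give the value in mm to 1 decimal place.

T = A_s f_y = 464 × 415 = 192560 N = 192.56 kN.
Setting C = 0.85 f'_c a b equal to T: a = 192560/(0.85 × 22.6 × 280) = 35.800 mm.
With β₁ = 0.85, c = a/β₁ = 35.800/0.85 = 42.1 mm.

c ≈ 42.1 mm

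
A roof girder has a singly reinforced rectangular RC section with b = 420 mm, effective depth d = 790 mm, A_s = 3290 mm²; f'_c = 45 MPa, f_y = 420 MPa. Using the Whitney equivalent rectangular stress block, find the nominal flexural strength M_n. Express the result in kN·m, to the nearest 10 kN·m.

M_n ≈ 1030 kN·m

T = A_s f_y = 3290 × 420 = 1381800 N = 1381.8 kN.
From C = T: a = T/(0.85 f'_c b) = 1381800/(0.85 × 45 × 420) = 86.01 mm.
M_n = T(d − a/2) = 1381.8 kN × (790 − 43.005) mm = 1032.20 kN·m.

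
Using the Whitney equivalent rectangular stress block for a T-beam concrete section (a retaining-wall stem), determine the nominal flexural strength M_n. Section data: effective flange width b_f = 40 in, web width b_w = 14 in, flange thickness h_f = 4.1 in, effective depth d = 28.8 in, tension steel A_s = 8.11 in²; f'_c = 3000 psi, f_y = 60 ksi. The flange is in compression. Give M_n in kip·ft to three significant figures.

M_n ≈ 1070 kip·ft

Tension: T = A_s f_y = 8.11 × 60 = 486.6 kips.
Try a within the flange: a = T/(0.85 f'_c b_f) = 486.6/(0.85 × 3 × 40) = 4.771 in.
a = 4.771 > h_f = 4.1 in: the block extends into the web. Split into flange-overhang and web parts.
C_f = 0.85 f'_c (b_f − b_w) h_f = 0.85 × 3 × (40 − 14) × 4.1 = 271.8 kips.
Remaining web compression depth: a_w = (T − C_f)/(0.85 f'_c b_w) = (486.6 − 271.8)/(0.85 × 3 × 14) = 6.017 in.
M_n = C_f(d − h_f/2) + (T − C_f)(d − a_w/2) = 271.8 × (28.8 − 2.05) + 214.8 × (28.8 − 3.0085) = 7270.7 + 5540.0 = 12810.7 kip·in.
M_n = 12810.7/12 = 1067.56 kip·ft.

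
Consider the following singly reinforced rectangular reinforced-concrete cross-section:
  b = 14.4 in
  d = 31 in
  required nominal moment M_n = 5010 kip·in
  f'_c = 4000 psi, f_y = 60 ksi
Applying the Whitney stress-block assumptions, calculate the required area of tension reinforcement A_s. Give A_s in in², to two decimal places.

From M_n = 0.85 f'_c a b (d − a/2):
a = d − √(d² − 2M_n/(0.85 f'_c b)) = 31 − √(31² − 2 × 5010/(0.85 × 4 × 14.4)) = 3.498 in.
A_s = 0.85 f'_c a b / f_y = 0.85 × 4 × 3.498 × 14.4 / 60 = 2.854 in².

A_s ≈ 2.85 in²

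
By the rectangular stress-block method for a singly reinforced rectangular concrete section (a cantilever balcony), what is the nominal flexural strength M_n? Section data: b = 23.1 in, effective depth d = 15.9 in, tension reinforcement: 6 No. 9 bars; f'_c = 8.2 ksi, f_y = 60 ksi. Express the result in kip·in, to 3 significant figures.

M_n ≈ 5320 kip·in

A_s = 6 × 1 = 6 in².
T = A_s f_y = 6 × 60 = 360 kips.
a = T/(0.85 f'_c b) = 360/(0.85 × 8.2 × 23.1) = 2.236 in.
M_n = T(d − a/2) = 360 × (15.9 − 1.118) = 5321.5 kip·in.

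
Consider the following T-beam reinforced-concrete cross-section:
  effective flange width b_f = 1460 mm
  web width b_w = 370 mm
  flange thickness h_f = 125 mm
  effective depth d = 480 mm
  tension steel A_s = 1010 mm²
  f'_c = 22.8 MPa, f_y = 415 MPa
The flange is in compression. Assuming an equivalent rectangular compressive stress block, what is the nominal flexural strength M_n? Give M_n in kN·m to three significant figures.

M_n ≈ 198 kN·m

Tension: T = A_s f_y = 1010 × 415 = 419150 N.
Try a within the flange: a = T/(0.85 f'_c b_f) = 419150/(0.85 × 22.8 × 1460) = 14.81 mm.
Since a = 14.81 ≤ h_f = 125 mm, the stress block lies entirely in the flange; analyse as a rectangular beam of width b_f.
M_n = T(d − a/2) = 419150 × (480 − 7.405) = 198.09 × 10⁶ N·mm.
M_n = 198.09 kN·m.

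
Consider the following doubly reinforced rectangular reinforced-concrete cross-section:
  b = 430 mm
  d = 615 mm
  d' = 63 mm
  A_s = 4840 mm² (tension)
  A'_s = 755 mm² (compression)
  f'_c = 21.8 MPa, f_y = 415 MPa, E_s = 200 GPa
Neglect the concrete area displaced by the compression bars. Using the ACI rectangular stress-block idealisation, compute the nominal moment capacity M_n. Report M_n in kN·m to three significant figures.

Assume both tension and compression steel yield.
Net tension couple steel: A_s − A'_s = 4085 mm².
a = (A_s − A'_s) f_y / (0.85 f'_c b) = 1695275/(0.85 × 21.8 × 430) = 212.76 mm.
c = a/β₁ = 212.76/0.85 = 250.31 mm; ε'_s = 0.003(c − d')/c = 0.0022 ≥ f_y/E_s = 0.0021, so compression steel does yield.
M_n = (A_s − A'_s) f_y (d − a/2) + A'_s f_y (d − d') = [1695275 × (615 − 106.38) + 313325 × (615 − 63)] × 10⁻⁶ = 862.25 + 172.96 = 1035.21 kN·m.

M_n ≈ 1040 kN·m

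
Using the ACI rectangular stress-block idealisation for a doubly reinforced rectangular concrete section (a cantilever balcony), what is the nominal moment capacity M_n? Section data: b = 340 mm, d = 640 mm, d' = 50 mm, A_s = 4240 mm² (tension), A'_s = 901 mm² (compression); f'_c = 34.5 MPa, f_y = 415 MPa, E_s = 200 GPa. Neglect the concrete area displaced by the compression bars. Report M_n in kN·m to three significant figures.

M_n ≈ 1010 kN·m

Assume both tension and compression steel yield.
Net tension couple steel: A_s − A'_s = 3339 mm².
a = (A_s − A'_s) f_y / (0.85 f'_c b) = 1385685/(0.85 × 34.5 × 340) = 138.98 mm.
c = a/β₁ = 138.98/0.804 = 172.86 mm; ε'_s = 0.003(c − d')/c = 0.0021 ≥ f_y/E_s = 0.0021, so compression steel does yield.
M_n = (A_s − A'_s) f_y (d − a/2) + A'_s f_y (d − d') = [1385685 × (640 − 69.49) + 373915 × (640 − 50)] × 10⁻⁶ = 790.55 + 220.61 = 1011.16 kN·m.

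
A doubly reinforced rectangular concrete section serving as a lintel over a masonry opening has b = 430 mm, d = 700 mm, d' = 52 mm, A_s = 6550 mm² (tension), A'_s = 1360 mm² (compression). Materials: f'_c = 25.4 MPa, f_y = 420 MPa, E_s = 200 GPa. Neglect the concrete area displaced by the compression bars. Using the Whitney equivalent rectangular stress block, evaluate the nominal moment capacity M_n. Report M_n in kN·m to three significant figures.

Assume both tension and compression steel yield.
Net tension couple steel: A_s − A'_s = 5190 mm².
a = (A_s − A'_s) f_y / (0.85 f'_c b) = 2179800/(0.85 × 25.4 × 430) = 234.80 mm.
c = a/β₁ = 234.80/0.85 = 276.24 mm; ε'_s = 0.003(c − d')/c = 0.0024 ≥ f_y/E_s = 0.0021, so compression steel does yield.
M_n = (A_s − A'_s) f_y (d − a/2) + A'_s f_y (d − d') = [2179800 × (700 − 117.4) + 571200 × (700 − 52)] × 10⁻⁶ = 1269.95 + 370.14 = 1640.09 kN·m.

M_n ≈ 1640 kN·m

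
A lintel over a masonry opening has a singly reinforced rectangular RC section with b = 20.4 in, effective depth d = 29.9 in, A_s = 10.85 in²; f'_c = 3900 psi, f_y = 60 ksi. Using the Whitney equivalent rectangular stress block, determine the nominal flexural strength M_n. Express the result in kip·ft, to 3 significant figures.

M_n ≈ 1360 kip·ft

T = A_s f_y = 10.85 × 60 = 651 kips.
a = T/(0.85 f'_c b) = 651/(0.85 × 3.9 × 20.4) = 9.626 in.
M_n = T(d − a/2) = 651 × (29.9 − 4.813) = 16331.6 kip·in = 16331.6/12 = 1360.97 kip·ft.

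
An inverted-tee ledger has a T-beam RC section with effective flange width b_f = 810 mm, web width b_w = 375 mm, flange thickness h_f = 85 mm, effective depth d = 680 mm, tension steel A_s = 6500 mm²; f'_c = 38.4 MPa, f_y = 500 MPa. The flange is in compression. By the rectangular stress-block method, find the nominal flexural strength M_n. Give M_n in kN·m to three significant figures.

Tension: T = A_s f_y = 6500 × 500 = 3250000 N.
Try a within the flange: a = T/(0.85 f'_c b_f) = 3250000/(0.85 × 38.4 × 810) = 122.93 mm.
a = 122.93 > h_f = 85 mm: the block extends into the web. Split into flange-overhang and web parts.
C_f = 0.85 f'_c (b_f − b_w) h_f = 0.85 × 38.4 × (810 − 375) × 85 = 1206864 N.
Remaining web compression depth: a_w = (T − C_f)/(0.85 f'_c b_w) = (3250000 − 1206864)/(0.85 × 38.4 × 375) = 166.92 mm.
M_n = C_f(d − h_f/2) + (T − C_f)(d − a_w/2) = 1206864 × (680 − 42.5) + 2043136 × (680 − 83.46) = 769.38 + 1218.81 = 1988.19 × 10⁶ N·mm.
M_n = 1988.19 kN·m.

M_n ≈ 1990 kN·m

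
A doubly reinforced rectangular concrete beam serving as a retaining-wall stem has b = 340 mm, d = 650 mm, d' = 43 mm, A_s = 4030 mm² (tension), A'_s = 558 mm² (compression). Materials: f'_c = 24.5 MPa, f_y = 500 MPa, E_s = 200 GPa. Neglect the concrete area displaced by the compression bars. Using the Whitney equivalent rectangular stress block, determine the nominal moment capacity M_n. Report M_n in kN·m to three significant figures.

M_n ≈ 1080 kN·m

Assume both tension and compression steel yield.
Net tension couple steel: A_s − A'_s = 3472 mm².
a = (A_s − A'_s) f_y / (0.85 f'_c b) = 1736000/(0.85 × 24.5 × 340) = 245.18 mm.
c = a/β₁ = 245.18/0.85 = 288.45 mm; ε'_s = 0.003(c − d')/c = 0.0026 ≥ f_y/E_s = 0.0025, so compression steel does yield.
M_n = (A_s − A'_s) f_y (d − a/2) + A'_s f_y (d − d') = [1736000 × (650 − 122.59) + 279000 × (650 − 43)] × 10⁻⁶ = 915.58 + 169.35 = 1084.93 kN·m.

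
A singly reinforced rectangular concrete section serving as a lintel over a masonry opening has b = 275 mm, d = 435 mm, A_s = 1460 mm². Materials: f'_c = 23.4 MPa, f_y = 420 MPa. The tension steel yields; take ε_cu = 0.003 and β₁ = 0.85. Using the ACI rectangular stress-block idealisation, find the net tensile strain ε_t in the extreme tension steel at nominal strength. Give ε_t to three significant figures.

ε_t ≈ 0.00689

a = A_s f_y/(0.85 f'_c b) = 112.11 mm.
β₁ = 0.85, so c = a/β₁ = 112.11/0.85 = 131.89 mm.
From the linear strain diagram with ε_cu = 0.003: ε_t = 0.003 (d − c)/c = 0.003 × (435 − 131.89)/131.89 = 0.00689.
Since ε_t ≥ 0.005, the section is tension-controlled.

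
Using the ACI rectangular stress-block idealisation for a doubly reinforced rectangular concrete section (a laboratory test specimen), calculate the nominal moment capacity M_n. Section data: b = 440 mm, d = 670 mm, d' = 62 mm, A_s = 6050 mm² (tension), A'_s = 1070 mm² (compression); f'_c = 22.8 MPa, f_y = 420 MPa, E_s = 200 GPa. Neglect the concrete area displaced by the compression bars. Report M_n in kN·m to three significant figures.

M_n ≈ 1420 kN·m

Assume both tension and compression steel yield.
Net tension couple steel: A_s − A'_s = 4980 mm².
a = (A_s − A'_s) f_y / (0.85 f'_c b) = 2091600/(0.85 × 22.8 × 440) = 245.29 mm.
c = a/β₁ = 245.29/0.85 = 288.58 mm; ε'_s = 0.003(c − d')/c = 0.0024 ≥ f_y/E_s = 0.0021, so compression steel does yield.
M_n = (A_s − A'_s) f_y (d − a/2) + A'_s f_y (d − d') = [2091600 × (670 − 122.645) + 449400 × (670 − 62)] × 10⁻⁶ = 1144.85 + 273.24 = 1418.09 kN·m.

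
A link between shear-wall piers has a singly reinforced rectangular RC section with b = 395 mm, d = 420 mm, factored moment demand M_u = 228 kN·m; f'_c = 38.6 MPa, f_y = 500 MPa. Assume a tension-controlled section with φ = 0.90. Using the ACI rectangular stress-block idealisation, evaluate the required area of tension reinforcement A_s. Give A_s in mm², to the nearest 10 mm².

A_s ≈ 1280 mm²

M_n = M_u/φ = 228/0.90 = 253.333 kN·m.
With M_n = 0.85 f'_c a b (d − a/2), solve the quadratic for a:
a = d − √(d² − 2M_n/(0.85 f'_c b)) = 420 − √(420² − 2 × 253.333×10⁶/(0.85 × 38.6 × 395)) = 49.45 mm.
A_s = 0.85 f'_c a b / f_y = 0.85 × 38.6 × 49.45 × 395 / 500 = 1281.7 mm².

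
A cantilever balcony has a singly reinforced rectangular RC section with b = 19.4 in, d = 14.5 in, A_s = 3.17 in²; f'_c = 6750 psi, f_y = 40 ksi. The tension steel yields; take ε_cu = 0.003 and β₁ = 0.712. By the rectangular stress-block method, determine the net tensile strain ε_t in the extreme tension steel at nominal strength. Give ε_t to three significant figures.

a = A_s f_y/(0.85 f'_c b) = 1.139 in.
β₁ = 0.712, so c = a/β₁ = 1.139/0.712 = 1.600 in.
From the linear strain diagram with ε_cu = 0.003: ε_t = 0.003 (d − c)/c = 0.003 × (14.5 − 1.600)/1.600 = 0.0242.
Since ε_t ≥ 0.005, the section is tension-controlled.

ε_t ≈ 0.0242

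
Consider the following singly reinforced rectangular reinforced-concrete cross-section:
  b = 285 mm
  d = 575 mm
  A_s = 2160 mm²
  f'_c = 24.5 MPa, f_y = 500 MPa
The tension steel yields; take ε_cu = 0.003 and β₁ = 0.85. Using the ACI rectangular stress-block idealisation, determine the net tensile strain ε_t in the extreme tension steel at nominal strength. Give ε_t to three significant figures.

ε_t ≈ 0.00506

a = A_s f_y/(0.85 f'_c b) = 181.97 mm.
β₁ = 0.85, so c = a/β₁ = 181.97/0.85 = 214.08 mm.
From the linear strain diagram with ε_cu = 0.003: ε_t = 0.003 (d − c)/c = 0.003 × (575 − 214.08)/214.08 = 0.00506.
Since ε_t ≥ 0.005, the section is tension-controlled.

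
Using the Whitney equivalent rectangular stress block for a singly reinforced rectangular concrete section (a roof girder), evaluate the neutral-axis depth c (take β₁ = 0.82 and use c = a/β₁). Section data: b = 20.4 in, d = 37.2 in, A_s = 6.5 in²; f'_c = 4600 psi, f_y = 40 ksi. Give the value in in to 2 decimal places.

c ≈ 3.98 in

T = A_s f_y = 6.5 × 40 = 260 kips.
a = T/(0.85 f'_c b) = 260/(0.85 × 4.6 × 20.4) = 3.2596 in.
With β₁ = 0.82, c = a/β₁ = 3.2596/0.82 = 3.98 in.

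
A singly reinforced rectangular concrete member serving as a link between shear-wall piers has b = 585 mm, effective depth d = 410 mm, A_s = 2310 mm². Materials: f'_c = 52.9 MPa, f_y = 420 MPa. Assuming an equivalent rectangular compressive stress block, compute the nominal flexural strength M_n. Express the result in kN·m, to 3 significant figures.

M_n ≈ 380 kN·m

T = A_s f_y = 2310 × 420 = 970200 N = 970.2 kN.
From C = T: a = T/(0.85 f'_c b) = 970200/(0.85 × 52.9 × 585) = 36.88 mm.
M_n = T(d − a/2) = 970.2 kN × (410 − 18.44) mm = 379.89 kN·m.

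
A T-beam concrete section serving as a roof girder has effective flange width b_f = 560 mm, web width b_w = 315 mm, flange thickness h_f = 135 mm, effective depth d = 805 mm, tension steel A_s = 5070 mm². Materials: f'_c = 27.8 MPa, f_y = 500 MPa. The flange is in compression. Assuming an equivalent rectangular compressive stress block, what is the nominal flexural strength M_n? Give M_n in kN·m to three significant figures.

M_n ≈ 1780 kN·m

Tension: T = A_s f_y = 5070 × 500 = 2535000 N.
Try a within the flange: a = T/(0.85 f'_c b_f) = 2535000/(0.85 × 27.8 × 560) = 191.57 mm.
a = 191.57 > h_f = 135 mm: the block extends into the web. Split into flange-overhang and web parts.
C_f = 0.85 f'_c (b_f − b_w) h_f = 0.85 × 27.8 × (560 − 315) × 135 = 781562 N.
Remaining web compression depth: a_w = (T − C_f)/(0.85 f'_c b_w) = (2535000 − 781562)/(0.85 × 27.8 × 315) = 235.57 mm.
M_n = C_f(d − h_f/2) + (T − C_f)(d − a_w/2) = 781562 × (805 − 67.5) + 1753438 × (805 − 117.785) = 576.40 + 1204.99 = 1781.39 × 10⁶ N·mm.
M_n = 1781.39 kN·m.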